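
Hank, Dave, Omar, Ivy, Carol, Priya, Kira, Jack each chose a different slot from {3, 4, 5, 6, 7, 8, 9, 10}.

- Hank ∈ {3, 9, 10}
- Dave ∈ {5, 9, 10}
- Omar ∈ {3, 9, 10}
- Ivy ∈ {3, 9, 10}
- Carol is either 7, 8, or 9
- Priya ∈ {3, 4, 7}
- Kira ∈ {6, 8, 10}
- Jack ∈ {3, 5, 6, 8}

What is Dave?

5

The 8 variables draw from only 8 values {3, 4, 5, 6, 7, 8, 9, 10}, so each is used; only Priya can be 4, hence Priya = 4.
The 7 still-open variables draw from only 7 values {3, 5, 6, 7, 8, 9, 10}, so each is used; only Carol can be 7, hence Carol = 7.
Hank, Omar, Ivy share exactly the 3 values {3, 9, 10}; by pigeonhole those values go to them, so strike 3, 9, 10 from Dave, Kira, Jack.
So Dave = 5.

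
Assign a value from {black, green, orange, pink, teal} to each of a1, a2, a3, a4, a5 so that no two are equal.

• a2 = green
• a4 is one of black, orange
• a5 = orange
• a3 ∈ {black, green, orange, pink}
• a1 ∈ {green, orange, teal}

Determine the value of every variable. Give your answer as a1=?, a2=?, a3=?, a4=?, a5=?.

a1=teal, a2=green, a3=pink, a4=black, a5=orange

a2 has just one choice, so a2 = green. Strike green from a1, a3.
a5 must be orange (only option left). So a1, a3, a4 can't be orange.
a1 must be teal (only option left).
a4 has just one choice, so a4 = black. Remove black from a3.
a3 must be pink (only option left).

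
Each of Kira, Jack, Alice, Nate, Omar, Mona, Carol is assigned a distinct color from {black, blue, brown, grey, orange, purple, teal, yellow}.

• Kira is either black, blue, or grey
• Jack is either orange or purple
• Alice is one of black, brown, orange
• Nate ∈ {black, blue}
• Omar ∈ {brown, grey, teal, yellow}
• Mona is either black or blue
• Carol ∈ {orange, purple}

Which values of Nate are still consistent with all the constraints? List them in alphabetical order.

black, blue

Jack and Carol between them cover only {orange, purple} — a naked pair. Remove those values from Alice.
Nate and Mona share exactly the 2 values {black, blue}; by pigeonhole those values go to them, so strike black, blue from Kira, Alice.
Kira has just one choice, so Kira = grey. Remove grey from Omar.
Alice's domain is down to {brown}, so Alice = brown. Eliminate brown elsewhere: Omar.
No further eliminations apply; Nate can still be any of black, blue.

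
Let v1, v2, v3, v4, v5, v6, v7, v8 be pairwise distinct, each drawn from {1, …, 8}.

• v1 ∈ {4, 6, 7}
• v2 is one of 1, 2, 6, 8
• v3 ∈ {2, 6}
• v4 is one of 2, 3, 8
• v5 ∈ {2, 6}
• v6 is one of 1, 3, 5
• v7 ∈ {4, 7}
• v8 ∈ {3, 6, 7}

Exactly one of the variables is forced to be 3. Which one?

v8

The 8 variables together cover exactly {1, 2, 3, 4, 5, 6, 7, 8} — 8 values for 8 variables — and 5 appears only in v6's list, so v6 = 5.
The 7 still-open variables together cover exactly {1, 2, 3, 4, 6, 7, 8} — 7 values for 7 variables — and 1 appears only in v2's list, so v2 = 1.
The 6 still-open variables together cover exactly {2, 3, 4, 6, 7, 8} — 6 values for 6 variables — and 8 appears only in v4's list, so v4 = 8.
Among the 5 still-open variables, 3 fits only v8 (and all 5 values in {2, 3, 4, 6, 7} must be used), so v8 = 3.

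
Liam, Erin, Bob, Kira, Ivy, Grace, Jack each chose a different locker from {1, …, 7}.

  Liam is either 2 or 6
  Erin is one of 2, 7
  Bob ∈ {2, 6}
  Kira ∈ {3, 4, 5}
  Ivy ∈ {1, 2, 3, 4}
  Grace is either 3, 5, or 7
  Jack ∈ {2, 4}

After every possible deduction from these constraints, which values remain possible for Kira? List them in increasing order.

3, 5

The 7 variables together cover exactly {1, 2, 3, 4, 5, 6, 7} — 7 values for 7 variables — and 1 appears only in Ivy's list, so Ivy = 1.
The 2 variables Liam and Bob are confined to {2, 6}, which locks those values in; drop them from Erin, Jack.
Erin's domain is down to {7}, so Erin = 7. So Grace can't be 7.
Jack's domain is down to {4}, so Jack = 4. So Kira can't be 4.
No further eliminations apply; Kira can still be any of 3, 5.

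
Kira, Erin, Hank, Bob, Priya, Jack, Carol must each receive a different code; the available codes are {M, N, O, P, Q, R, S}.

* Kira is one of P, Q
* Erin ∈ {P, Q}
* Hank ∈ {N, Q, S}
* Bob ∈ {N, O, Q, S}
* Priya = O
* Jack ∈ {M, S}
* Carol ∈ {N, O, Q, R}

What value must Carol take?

Priya has just one choice, so Priya = O. Remove O from Bob, Carol.
Among the 6 still-open variables, M fits only Jack (and all 6 values in {M, N, P, Q, R, S} must be used), so Jack = M.
Among the 5 still-open variables, R fits only Carol (and all 5 values in {N, P, Q, R, S} must be used), so Carol = R.

R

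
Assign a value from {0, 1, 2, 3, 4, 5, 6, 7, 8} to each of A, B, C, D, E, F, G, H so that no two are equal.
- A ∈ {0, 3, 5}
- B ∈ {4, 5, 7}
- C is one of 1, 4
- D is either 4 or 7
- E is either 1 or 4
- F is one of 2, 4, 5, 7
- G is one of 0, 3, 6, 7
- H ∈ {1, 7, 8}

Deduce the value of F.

C and E between them cover only {1, 4} — a naked pair. Remove those values from B, D, F, H.
D has just one choice, so D = 7. Strike 7 from B, F, G, H.
H has just one choice, so H = 8.
That leaves B = 5. Eliminate 5 elsewhere: A, F.
So F = 2.

2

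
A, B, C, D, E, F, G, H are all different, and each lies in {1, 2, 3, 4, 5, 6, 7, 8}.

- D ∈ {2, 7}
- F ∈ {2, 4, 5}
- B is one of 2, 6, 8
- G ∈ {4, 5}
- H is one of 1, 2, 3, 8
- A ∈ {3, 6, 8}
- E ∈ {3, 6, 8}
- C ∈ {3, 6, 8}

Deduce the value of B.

2

The 8 variables draw from only 8 values {1, 2, 3, 4, 5, 6, 7, 8}, so each is used; only H can be 1, hence H = 1.
Among the 7 still-open variables, 7 fits only D (and all 7 values in {2, 3, 4, 5, 6, 7, 8} must be used), so D = 7.
The 3 variables A, C, E are confined to {3, 6, 8}, which locks those values in; drop them from B.
So B = 2.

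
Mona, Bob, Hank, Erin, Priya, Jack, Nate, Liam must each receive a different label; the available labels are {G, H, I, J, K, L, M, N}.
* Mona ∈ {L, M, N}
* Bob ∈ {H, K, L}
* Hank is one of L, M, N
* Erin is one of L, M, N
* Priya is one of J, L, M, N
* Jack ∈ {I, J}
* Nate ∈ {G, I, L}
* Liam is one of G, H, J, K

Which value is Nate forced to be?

Mona, Hank, Erin between them cover only {L, M, N} — a naked triple. Remove those values from Bob, Priya, Nate.
Priya must be J (only option left). So Jack, Liam can't be J.
That leaves Jack = I. Remove I from Nate.
So Nate = G.

G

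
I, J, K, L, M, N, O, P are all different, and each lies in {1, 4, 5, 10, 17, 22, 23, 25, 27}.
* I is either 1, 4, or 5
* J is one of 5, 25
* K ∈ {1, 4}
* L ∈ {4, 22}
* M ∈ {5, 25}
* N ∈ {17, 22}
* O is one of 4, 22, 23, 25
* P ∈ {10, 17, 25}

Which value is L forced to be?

22

The 8 variables draw from only 8 values {1, 4, 5, 10, 17, 22, 23, 25}, so each is used; only P can be 10, hence P = 10.
Among the 7 still-open variables, 17 fits only N (and all 7 values in {1, 4, 5, 17, 22, 23, 25} must be used), so N = 17.
The 6 still-open variables together cover exactly {1, 4, 5, 22, 23, 25} — 6 values for 6 variables — and 23 appears only in O's list, so O = 23.
Among the 5 still-open variables, 22 fits only L (and all 5 values in {1, 4, 5, 22, 25} must be used), so L = 22.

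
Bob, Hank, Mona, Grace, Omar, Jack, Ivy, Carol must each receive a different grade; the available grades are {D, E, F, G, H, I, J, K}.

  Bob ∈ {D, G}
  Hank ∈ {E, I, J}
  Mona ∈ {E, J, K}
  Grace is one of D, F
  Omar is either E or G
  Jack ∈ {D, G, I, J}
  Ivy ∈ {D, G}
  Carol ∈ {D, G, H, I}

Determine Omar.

E

The 8 variables together cover exactly {D, E, F, G, H, I, J, K} — 8 values for 8 variables — and F appears only in Grace's list, so Grace = F.
The 7 still-open variables together cover exactly {D, E, G, H, I, J, K} — 7 values for 7 variables — and H appears only in Carol's list, so Carol = H.
The 6 still-open variables draw from only 6 values {D, E, G, I, J, K}, so each is used; only Mona can be K, hence Mona = K.
Bob and Ivy share exactly the 2 values {D, G}; by pigeonhole those values go to them, so strike D, G from Omar, Jack.
So Omar = E.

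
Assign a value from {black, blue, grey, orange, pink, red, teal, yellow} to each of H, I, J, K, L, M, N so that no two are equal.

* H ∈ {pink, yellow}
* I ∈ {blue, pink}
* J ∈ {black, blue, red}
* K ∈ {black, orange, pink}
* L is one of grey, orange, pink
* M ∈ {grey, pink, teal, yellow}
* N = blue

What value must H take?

yellow

N has just one choice, so N = blue. Strike blue from I, J.
I's domain is down to {pink}, so I = pink. Strike pink from H, K, L, M.
So H = yellow.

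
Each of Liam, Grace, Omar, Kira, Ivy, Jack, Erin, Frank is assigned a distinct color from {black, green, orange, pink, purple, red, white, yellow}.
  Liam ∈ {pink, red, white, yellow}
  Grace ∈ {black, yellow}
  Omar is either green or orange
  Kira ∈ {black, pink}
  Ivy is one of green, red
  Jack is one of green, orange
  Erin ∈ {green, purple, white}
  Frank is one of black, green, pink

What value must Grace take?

The 8 variables together cover exactly {black, green, orange, pink, purple, red, white, yellow} — 8 values for 8 variables — and purple appears only in Erin's list, so Erin = purple.
The 7 still-open variables together cover exactly {black, green, orange, pink, red, white, yellow} — 7 values for 7 variables — and white appears only in Liam's list, so Liam = white.
The 6 still-open variables together cover exactly {black, green, orange, pink, red, yellow} — 6 values for 6 variables — and red appears only in Ivy's list, so Ivy = red.
The 5 still-open variables together cover exactly {black, green, orange, pink, yellow} — 5 values for 5 variables — and yellow appears only in Grace's list, so Grace = yellow.

yellow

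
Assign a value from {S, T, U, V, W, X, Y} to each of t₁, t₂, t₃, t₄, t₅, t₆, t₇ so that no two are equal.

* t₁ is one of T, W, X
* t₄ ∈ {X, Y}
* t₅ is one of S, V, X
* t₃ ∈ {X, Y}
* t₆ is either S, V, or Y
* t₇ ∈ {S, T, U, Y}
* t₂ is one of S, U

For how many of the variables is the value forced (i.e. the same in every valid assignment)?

3

The 7 variables together cover exactly {S, T, U, V, W, X, Y} — 7 values for 7 variables — and W appears only in t₁'s list, so t₁ = W.
Among the 6 still-open variables, T fits only t₇ (and all 6 values in {S, T, U, V, X, Y} must be used), so t₇ = T.
Among the 5 still-open variables, U fits only t₂ (and all 5 values in {S, U, V, X, Y} must be used), so t₂ = U.
The 2 variables t₃ and t₄ are confined to {X, Y}, which locks those values in; drop them from t₅, t₆.
Determined: t₁=W, t₂=U, t₇=T. The other variables each still have more than one consistent value. That makes 3.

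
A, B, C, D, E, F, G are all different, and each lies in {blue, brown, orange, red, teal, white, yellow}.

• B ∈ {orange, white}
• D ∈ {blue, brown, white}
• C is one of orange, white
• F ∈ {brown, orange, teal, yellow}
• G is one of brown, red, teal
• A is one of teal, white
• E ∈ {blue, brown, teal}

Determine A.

Among the 7 variables, red fits only G (and all 7 values in {blue, brown, orange, red, teal, white, yellow} must be used), so G = red.
The 6 still-open variables together cover exactly {blue, brown, orange, teal, white, yellow} — 6 values for 6 variables — and yellow appears only in F's list, so F = yellow.
The 2 variables B and C are confined to {orange, white}, which locks those values in; drop them from A, D.
So A = teal.

teal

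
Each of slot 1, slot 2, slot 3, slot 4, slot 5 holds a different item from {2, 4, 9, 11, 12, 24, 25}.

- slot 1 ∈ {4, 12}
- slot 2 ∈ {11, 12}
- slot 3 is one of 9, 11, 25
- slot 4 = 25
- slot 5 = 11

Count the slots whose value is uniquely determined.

slot 4 has just one choice, so slot 4 = 25. Eliminate 25 elsewhere: slot 3.
slot 5's domain is down to {11}, so slot 5 = 11. Remove 11 from slot 2, slot 3.
slot 2 must be 12 (only option left). Eliminate 12 elsewhere: slot 1.
slot 3 must be 9 (only option left).
slot 1 has just one choice, so slot 1 = 4.
Every slot is fixed: slot 1=4, slot 2=12, slot 3=9, slot 4=25, slot 5=11. That makes 5.

5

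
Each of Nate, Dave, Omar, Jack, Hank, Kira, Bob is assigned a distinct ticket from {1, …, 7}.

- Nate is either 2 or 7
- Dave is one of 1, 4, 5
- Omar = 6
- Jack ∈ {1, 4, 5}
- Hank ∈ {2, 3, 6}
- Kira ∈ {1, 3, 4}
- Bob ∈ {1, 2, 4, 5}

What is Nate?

7

Omar must be 6 (only option left). Eliminate 6 elsewhere: Hank.
Among the 6 still-open variables, 7 fits only Nate (and all 6 values in {1, 2, 3, 4, 5, 7} must be used), so Nate = 7.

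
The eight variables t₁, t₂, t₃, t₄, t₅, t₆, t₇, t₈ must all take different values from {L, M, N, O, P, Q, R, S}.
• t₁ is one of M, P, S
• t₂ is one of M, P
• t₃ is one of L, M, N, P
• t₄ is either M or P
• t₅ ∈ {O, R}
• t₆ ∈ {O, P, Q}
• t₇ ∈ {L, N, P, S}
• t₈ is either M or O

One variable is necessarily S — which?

The 8 variables draw from only 8 values {L, M, N, O, P, Q, R, S}, so each is used; only t₆ can be Q, hence t₆ = Q.
The 7 still-open variables together cover exactly {L, M, N, O, P, R, S} — 7 values for 7 variables — and R appears only in t₅'s list, so t₅ = R.
The 6 still-open variables together cover exactly {L, M, N, O, P, S} — 6 values for 6 variables — and O appears only in t₈'s list, so t₈ = O.
t₂ and t₄ between them cover only {M, P} — a naked pair. Remove those values from t₁, t₃, t₇.
So S goes to t₁.

t₁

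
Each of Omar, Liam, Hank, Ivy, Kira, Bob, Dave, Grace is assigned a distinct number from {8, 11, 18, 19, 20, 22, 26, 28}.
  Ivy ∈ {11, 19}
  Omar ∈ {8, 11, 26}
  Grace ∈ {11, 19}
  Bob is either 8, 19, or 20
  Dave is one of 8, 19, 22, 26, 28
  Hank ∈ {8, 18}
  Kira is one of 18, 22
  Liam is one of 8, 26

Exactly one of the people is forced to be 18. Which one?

Hank

Among the 8 variables, 20 fits only Bob (and all 8 values in {8, 11, 18, 19, 20, 22, 26, 28} must be used), so Bob = 20.
Among the 7 still-open variables, 28 fits only Dave (and all 7 values in {8, 11, 18, 19, 22, 26, 28} must be used), so Dave = 28.
The 6 still-open variables draw from only 6 values {8, 11, 18, 19, 22, 26}, so each is used; only Kira can be 22, hence Kira = 22.
Among the 5 still-open variables, 18 fits only Hank (and all 5 values in {8, 11, 18, 19, 26} must be used), so Hank = 18.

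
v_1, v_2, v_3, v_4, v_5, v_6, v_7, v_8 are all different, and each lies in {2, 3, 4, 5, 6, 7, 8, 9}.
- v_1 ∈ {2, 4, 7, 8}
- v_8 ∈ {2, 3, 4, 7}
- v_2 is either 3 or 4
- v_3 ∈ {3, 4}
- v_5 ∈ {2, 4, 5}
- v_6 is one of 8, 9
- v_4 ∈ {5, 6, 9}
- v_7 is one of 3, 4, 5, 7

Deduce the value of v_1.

8

The 8 variables together cover exactly {2, 3, 4, 5, 6, 7, 8, 9} — 8 values for 8 variables — and 6 appears only in v_4's list, so v_4 = 6.
The 7 still-open variables together cover exactly {2, 3, 4, 5, 7, 8, 9} — 7 values for 7 variables — and 9 appears only in v_6's list, so v_6 = 9.
The 6 still-open variables together cover exactly {2, 3, 4, 5, 7, 8} — 6 values for 6 variables — and 8 appears only in v_1's list, so v_1 = 8.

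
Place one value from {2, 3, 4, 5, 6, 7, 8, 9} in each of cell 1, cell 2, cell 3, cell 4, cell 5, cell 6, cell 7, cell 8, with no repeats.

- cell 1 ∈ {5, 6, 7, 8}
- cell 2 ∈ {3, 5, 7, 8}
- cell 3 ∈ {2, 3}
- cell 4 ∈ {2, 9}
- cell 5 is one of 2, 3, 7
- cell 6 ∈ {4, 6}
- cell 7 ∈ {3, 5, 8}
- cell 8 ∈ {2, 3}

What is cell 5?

7

The 8 variables together cover exactly {2, 3, 4, 5, 6, 7, 8, 9} — 8 values for 8 variables — and 4 appears only in cell 6's list, so cell 6 = 4.
Among the 7 still-open variables, 6 fits only cell 1 (and all 7 values in {2, 3, 5, 6, 7, 8, 9} must be used), so cell 1 = 6.
The 6 still-open variables together cover exactly {2, 3, 5, 7, 8, 9} — 6 values for 6 variables — and 9 appears only in cell 4's list, so cell 4 = 9.
cell 3 and cell 8 between them cover only {2, 3} — a naked pair. Remove those values from cell 2, cell 5, cell 7.
So cell 5 = 7.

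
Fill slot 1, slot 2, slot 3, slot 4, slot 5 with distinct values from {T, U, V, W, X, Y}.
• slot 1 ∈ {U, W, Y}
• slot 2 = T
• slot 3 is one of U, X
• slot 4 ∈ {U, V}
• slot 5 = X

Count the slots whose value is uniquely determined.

4

slot 2 must be T (only option left).
slot 5's domain is down to {X}, so slot 5 = X. Remove X from slot 3.
slot 3 must be U (only option left). Eliminate U elsewhere: slot 1, slot 4.
slot 4 has just one choice, so slot 4 = V.
Determined: slot 2=T, slot 3=U, slot 4=V, slot 5=X. The other slots each still have more than one consistent value. That makes 4.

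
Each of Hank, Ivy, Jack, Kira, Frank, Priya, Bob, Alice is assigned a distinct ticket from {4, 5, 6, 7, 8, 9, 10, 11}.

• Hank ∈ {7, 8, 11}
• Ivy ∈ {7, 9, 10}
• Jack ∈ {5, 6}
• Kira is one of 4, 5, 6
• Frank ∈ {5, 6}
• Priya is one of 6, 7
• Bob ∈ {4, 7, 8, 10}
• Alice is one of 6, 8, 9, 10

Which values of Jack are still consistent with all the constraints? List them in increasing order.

5, 6

The 8 variables together cover exactly {4, 5, 6, 7, 8, 9, 10, 11} — 8 values for 8 variables — and 11 appears only in Hank's list, so Hank = 11.
The 2 variables Jack and Frank are confined to {5, 6}, which locks those values in; drop them from Kira, Priya, Alice.
That leaves Kira = 4. Remove 4 from Bob.
That leaves Priya = 7. Strike 7 from Ivy, Bob.
No further eliminations apply; Jack can still be any of 5, 6.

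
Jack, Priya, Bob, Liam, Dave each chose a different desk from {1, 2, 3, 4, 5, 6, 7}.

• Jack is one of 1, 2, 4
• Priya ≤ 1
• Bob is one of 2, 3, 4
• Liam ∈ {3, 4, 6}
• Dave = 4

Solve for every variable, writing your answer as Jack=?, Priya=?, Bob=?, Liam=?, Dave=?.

Jack=2, Priya=1, Bob=3, Liam=6, Dave=4

Priya has just one choice, so Priya = 1. Eliminate 1 elsewhere: Jack.
Dave must be 4 (only option left). Strike 4 from Jack, Bob, Liam.
That leaves Jack = 2. Remove 2 from Bob.
Bob must be 3 (only option left). So Liam can't be 3.
Liam has just one choice, so Liam = 6.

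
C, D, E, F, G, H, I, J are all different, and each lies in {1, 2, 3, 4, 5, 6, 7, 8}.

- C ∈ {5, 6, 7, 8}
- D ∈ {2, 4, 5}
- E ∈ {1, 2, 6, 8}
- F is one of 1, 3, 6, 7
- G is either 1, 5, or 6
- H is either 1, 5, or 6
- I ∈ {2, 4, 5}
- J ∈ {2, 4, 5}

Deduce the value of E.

The 8 variables together cover exactly {1, 2, 3, 4, 5, 6, 7, 8} — 8 values for 8 variables — and 3 appears only in F's list, so F = 3.
The 7 still-open variables draw from only 7 values {1, 2, 4, 5, 6, 7, 8}, so each is used; only C can be 7, hence C = 7.
The 6 still-open variables draw from only 6 values {1, 2, 4, 5, 6, 8}, so each is used; only E can be 8, hence E = 8.

8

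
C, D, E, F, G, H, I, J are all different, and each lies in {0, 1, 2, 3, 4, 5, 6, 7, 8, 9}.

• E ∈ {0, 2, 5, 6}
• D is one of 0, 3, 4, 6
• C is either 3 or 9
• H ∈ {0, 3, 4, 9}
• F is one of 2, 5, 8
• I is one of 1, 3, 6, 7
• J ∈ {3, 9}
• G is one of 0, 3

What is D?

6

C and J share exactly the 2 values {3, 9}; by pigeonhole those values go to them, so strike 3, 9 from D, G, H, I.
That leaves G = 0. Remove 0 from D, E, H.
H has just one choice, so H = 4. Eliminate 4 elsewhere: D.
So D = 6.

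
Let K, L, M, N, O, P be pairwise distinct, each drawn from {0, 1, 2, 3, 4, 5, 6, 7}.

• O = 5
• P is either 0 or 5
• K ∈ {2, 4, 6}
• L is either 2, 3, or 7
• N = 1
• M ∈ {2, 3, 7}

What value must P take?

0

N must be 1 (only option left).
O has just one choice, so O = 5. So P can't be 5.
So P = 0.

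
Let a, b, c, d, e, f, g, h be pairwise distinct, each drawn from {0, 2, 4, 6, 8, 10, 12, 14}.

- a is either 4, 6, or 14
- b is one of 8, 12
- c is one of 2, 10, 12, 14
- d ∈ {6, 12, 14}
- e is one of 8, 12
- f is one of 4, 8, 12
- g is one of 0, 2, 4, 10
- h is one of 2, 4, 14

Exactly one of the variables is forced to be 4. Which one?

Among the 8 variables, 0 fits only g (and all 8 values in {0, 2, 4, 6, 8, 10, 12, 14} must be used), so g = 0.
Among the 7 still-open variables, 10 fits only c (and all 7 values in {2, 4, 6, 8, 10, 12, 14} must be used), so c = 10.
The 6 still-open variables draw from only 6 values {2, 4, 6, 8, 12, 14}, so each is used; only h can be 2, hence h = 2.
b and e share exactly the 2 values {8, 12}; by pigeonhole those values go to them, so strike 8, 12 from d, f.
So 4 goes to f.

f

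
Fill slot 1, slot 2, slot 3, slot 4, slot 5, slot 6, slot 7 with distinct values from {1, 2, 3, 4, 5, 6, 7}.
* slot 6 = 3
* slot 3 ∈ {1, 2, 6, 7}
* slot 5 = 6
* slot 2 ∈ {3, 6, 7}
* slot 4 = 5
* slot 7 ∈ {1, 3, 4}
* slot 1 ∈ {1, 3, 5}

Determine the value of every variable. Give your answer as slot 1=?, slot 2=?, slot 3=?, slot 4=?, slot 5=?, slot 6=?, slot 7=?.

slot 4 has just one choice, so slot 4 = 5. Remove 5 from slot 1.
slot 5 has just one choice, so slot 5 = 6. So slot 2, slot 3 can't be 6.
slot 6 must be 3 (only option left). Remove 3 from slot 1, slot 2, slot 7.
slot 1's domain is down to {1}, so slot 1 = 1. Strike 1 from slot 3, slot 7.
slot 2's domain is down to {7}, so slot 2 = 7. Eliminate 7 elsewhere: slot 3.
slot 3 has just one choice, so slot 3 = 2.
slot 7 has just one choice, so slot 7 = 4.

slot 1=1, slot 2=7, slot 3=2, slot 4=5, slot 5=6, slot 6=3, slot 7=4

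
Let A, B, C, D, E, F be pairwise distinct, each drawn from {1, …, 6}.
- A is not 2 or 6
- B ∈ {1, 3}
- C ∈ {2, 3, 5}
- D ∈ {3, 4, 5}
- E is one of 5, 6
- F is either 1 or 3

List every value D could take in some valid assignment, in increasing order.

Among the 6 variables, 2 fits only C (and all 6 values in {1, 2, 3, 4, 5, 6} must be used), so C = 2.
The 5 still-open variables together cover exactly {1, 3, 4, 5, 6} — 5 values for 5 variables — and 6 appears only in E's list, so E = 6.
B and F between them cover only {1, 3} — a naked pair. Remove those values from A, D.
No further eliminations apply; D can still be any of 4, 5.

4, 5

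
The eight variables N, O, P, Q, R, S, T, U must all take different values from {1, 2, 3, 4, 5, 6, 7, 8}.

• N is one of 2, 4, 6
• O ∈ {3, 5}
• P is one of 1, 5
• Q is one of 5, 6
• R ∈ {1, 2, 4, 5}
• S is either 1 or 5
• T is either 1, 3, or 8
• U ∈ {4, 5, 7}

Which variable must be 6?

Among the 8 variables, 7 fits only U (and all 8 values in {1, 2, 3, 4, 5, 6, 7, 8} must be used), so U = 7.
The 7 still-open variables together cover exactly {1, 2, 3, 4, 5, 6, 8} — 7 values for 7 variables — and 8 appears only in T's list, so T = 8.
Among the 6 still-open variables, 3 fits only O (and all 6 values in {1, 2, 3, 4, 5, 6} must be used), so O = 3.
P and S between them cover only {1, 5} — a naked pair. Remove those values from Q, R.
So 6 goes to Q.

Q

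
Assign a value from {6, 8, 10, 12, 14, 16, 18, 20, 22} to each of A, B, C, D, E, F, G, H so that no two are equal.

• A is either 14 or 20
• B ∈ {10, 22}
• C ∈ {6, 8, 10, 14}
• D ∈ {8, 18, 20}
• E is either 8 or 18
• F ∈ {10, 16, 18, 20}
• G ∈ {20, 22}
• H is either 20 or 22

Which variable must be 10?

Among the 8 variables, 6 fits only C (and all 8 values in {6, 8, 10, 14, 16, 18, 20, 22} must be used), so C = 6.
The 7 still-open variables together cover exactly {8, 10, 14, 16, 18, 20, 22} — 7 values for 7 variables — and 14 appears only in A's list, so A = 14.
The 6 still-open variables together cover exactly {8, 10, 16, 18, 20, 22} — 6 values for 6 variables — and 16 appears only in F's list, so F = 16.
The 5 still-open variables draw from only 5 values {8, 10, 18, 20, 22}, so each is used; only B can be 10, hence B = 10.

B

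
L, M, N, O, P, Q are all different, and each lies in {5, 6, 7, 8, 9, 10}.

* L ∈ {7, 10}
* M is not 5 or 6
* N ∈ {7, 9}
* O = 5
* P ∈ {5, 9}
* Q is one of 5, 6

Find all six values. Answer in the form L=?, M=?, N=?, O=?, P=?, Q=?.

O must be 5 (only option left). Strike 5 from P, Q.
P must be 9 (only option left). Remove 9 from M, N.
Q has just one choice, so Q = 6.
N's domain is down to {7}, so N = 7. Remove 7 from L, M.
That leaves L = 10. Strike 10 from M.
M must be 8 (only option left).

L=10, M=8, N=7, O=5, P=9, Q=6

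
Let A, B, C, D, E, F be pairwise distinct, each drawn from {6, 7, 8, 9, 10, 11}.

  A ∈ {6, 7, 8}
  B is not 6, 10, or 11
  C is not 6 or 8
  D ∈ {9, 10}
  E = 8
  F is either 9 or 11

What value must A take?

E's domain is down to {8}, so E = 8. So A, B can't be 8.
The 5 still-open variables together cover exactly {6, 7, 9, 10, 11} — 5 values for 5 variables — and 6 appears only in A's list, so A = 6.

6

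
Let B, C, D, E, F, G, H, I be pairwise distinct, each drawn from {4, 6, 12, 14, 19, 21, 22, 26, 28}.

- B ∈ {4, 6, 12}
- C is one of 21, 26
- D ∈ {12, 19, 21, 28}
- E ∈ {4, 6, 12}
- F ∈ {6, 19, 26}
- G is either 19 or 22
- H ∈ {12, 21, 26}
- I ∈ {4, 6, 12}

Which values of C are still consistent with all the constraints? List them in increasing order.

21, 26

Among the 8 variables, 22 fits only G (and all 8 values in {4, 6, 12, 19, 21, 22, 26, 28} must be used), so G = 22.
The 7 still-open variables together cover exactly {4, 6, 12, 19, 21, 26, 28} — 7 values for 7 variables — and 28 appears only in D's list, so D = 28.
The 6 still-open variables together cover exactly {4, 6, 12, 19, 21, 26} — 6 values for 6 variables — and 19 appears only in F's list, so F = 19.
The 3 variables B, E, I are confined to {4, 6, 12}, which locks those values in; drop them from H.
No further eliminations apply; C can still be any of 21, 26.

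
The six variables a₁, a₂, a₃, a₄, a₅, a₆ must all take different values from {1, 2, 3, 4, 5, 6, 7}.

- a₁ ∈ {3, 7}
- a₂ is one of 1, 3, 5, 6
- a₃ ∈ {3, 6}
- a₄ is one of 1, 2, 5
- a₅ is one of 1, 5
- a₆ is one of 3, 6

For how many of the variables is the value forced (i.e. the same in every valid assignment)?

The 6 variables together cover exactly {1, 2, 3, 5, 6, 7} — 6 values for 6 variables — and 2 appears only in a₄'s list, so a₄ = 2.
Among the 5 still-open variables, 7 fits only a₁ (and all 5 values in {1, 3, 5, 6, 7} must be used), so a₁ = 7.
a₃ and a₆ between them cover only {3, 6} — a naked pair. Remove those values from a₂.
Determined: a₁=7, a₄=2. The other variables each still have more than one consistent value. That makes 2.

2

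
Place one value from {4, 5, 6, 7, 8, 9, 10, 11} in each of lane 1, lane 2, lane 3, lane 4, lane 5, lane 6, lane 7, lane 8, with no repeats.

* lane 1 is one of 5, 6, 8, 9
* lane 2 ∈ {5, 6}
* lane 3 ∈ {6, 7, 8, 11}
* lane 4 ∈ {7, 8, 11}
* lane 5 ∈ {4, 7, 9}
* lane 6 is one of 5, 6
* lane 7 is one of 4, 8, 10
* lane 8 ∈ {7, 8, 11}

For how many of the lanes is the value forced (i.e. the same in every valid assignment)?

3

Among the 8 variables, 10 fits only lane 7 (and all 8 values in {4, 5, 6, 7, 8, 9, 10, 11} must be used), so lane 7 = 10.
The 7 still-open variables together cover exactly {4, 5, 6, 7, 8, 9, 11} — 7 values for 7 variables — and 4 appears only in lane 5's list, so lane 5 = 4.
The 6 still-open variables draw from only 6 values {5, 6, 7, 8, 9, 11}, so each is used; only lane 1 can be 9, hence lane 1 = 9.
The 2 variables lane 2 and lane 6 are confined to {5, 6}, which locks those values in; drop them from lane 3.
Determined: lane 1=9, lane 5=4, lane 7=10. The other lanes each still have more than one consistent value. That makes 3.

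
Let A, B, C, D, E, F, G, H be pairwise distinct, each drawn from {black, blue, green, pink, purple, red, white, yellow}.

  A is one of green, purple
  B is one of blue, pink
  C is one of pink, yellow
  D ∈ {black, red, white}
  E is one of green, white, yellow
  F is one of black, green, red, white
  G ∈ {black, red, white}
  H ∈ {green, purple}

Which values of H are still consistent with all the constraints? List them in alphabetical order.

green, purple

The 8 variables draw from only 8 values {black, blue, green, pink, purple, red, white, yellow}, so each is used; only B can be blue, hence B = blue.
The 7 still-open variables draw from only 7 values {black, green, pink, purple, red, white, yellow}, so each is used; only C can be pink, hence C = pink.
Among the 6 still-open variables, yellow fits only E (and all 6 values in {black, green, purple, red, white, yellow} must be used), so E = yellow.
A and H share exactly the 2 values {green, purple}; by pigeonhole those values go to them, so strike green, purple from F.
No further eliminations apply; H can still be any of green, purple.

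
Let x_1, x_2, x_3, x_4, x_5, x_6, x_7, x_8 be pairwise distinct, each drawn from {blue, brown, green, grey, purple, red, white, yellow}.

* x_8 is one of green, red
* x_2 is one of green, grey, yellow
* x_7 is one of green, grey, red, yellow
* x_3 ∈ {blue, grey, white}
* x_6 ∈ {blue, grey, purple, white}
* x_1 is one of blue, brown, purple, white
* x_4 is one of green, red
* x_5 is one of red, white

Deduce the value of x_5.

white

The 8 variables together cover exactly {blue, brown, green, grey, purple, red, white, yellow} — 8 values for 8 variables — and brown appears only in x_1's list, so x_1 = brown.
The 7 still-open variables together cover exactly {blue, green, grey, purple, red, white, yellow} — 7 values for 7 variables — and purple appears only in x_6's list, so x_6 = purple.
The 6 still-open variables draw from only 6 values {blue, green, grey, red, white, yellow}, so each is used; only x_3 can be blue, hence x_3 = blue.
The 5 still-open variables draw from only 5 values {green, grey, red, white, yellow}, so each is used; only x_5 can be white, hence x_5 = white.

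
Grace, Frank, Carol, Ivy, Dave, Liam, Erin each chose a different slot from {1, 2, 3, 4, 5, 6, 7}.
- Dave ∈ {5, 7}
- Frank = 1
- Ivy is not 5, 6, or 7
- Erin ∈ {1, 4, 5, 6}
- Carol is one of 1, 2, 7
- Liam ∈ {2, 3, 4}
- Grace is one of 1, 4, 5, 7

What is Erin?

Frank's domain is down to {1}, so Frank = 1. So Grace, Carol, Ivy, Erin can't be 1.
Among the 6 still-open variables, 6 fits only Erin (and all 6 values in {2, 3, 4, 5, 6, 7} must be used), so Erin = 6.

6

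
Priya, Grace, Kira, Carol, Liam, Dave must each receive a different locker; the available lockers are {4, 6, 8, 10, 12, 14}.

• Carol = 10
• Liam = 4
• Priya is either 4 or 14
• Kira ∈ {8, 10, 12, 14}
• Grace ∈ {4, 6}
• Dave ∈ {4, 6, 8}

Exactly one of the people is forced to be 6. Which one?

Carol has just one choice, so Carol = 10. Strike 10 from Kira.
Liam has just one choice, so Liam = 4. Remove 4 from Priya, Grace, Dave.
So 6 goes to Grace.

Grace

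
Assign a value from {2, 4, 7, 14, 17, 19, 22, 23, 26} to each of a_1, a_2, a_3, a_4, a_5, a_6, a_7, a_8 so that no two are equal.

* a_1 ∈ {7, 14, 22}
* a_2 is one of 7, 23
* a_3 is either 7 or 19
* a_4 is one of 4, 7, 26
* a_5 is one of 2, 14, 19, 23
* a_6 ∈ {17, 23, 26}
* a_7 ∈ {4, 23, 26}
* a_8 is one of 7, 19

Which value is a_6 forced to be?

a_3 and a_8 share exactly the 2 values {7, 19}; by pigeonhole those values go to them, so strike 7, 19 from a_1, a_2, a_4, a_5.
a_2's domain is down to {23}, so a_2 = 23. Eliminate 23 elsewhere: a_5, a_6, a_7.
a_4 and a_7 share exactly the 2 values {4, 26}; by pigeonhole those values go to them, so strike 4, 26 from a_6.
So a_6 = 17.

17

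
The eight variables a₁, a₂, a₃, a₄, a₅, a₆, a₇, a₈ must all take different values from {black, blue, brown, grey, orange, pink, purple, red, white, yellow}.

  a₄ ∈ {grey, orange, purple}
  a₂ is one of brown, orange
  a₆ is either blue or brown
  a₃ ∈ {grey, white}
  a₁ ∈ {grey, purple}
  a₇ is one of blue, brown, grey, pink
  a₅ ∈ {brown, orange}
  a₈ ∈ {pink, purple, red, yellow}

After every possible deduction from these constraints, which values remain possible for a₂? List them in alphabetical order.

The 2 variables a₂ and a₅ are confined to {brown, orange}, which locks those values in; drop them from a₄, a₆, a₇.
a₆'s domain is down to {blue}, so a₆ = blue. Remove blue from a₇.
a₁ and a₄ share exactly the 2 values {grey, purple}; by pigeonhole those values go to them, so strike grey, purple from a₃, a₇, a₈.
a₃ has just one choice, so a₃ = white.
a₇ must be pink (only option left). Remove pink from a₈.
No further eliminations apply; a₂ can still be any of brown, orange.

brown, orange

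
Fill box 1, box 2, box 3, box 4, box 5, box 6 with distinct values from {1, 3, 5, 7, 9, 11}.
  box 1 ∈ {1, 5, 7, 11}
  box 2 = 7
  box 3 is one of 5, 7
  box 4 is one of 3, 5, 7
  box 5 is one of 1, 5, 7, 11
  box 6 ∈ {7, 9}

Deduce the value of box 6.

box 2 must be 7 (only option left). Remove 7 from box 1, box 3, box 4, box 5, box 6.
So box 6 = 9.

9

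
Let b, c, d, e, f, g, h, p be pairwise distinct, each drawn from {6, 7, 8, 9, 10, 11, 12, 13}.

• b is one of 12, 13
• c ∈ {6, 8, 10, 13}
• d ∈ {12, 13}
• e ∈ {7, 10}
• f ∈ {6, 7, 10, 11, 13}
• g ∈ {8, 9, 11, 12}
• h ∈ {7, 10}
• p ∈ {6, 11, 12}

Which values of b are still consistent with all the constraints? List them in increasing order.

The 8 variables draw from only 8 values {6, 7, 8, 9, 10, 11, 12, 13}, so each is used; only g can be 9, hence g = 9.
The 7 still-open variables together cover exactly {6, 7, 8, 10, 11, 12, 13} — 7 values for 7 variables — and 8 appears only in c's list, so c = 8.
b and d between them cover only {12, 13} — a naked pair. Remove those values from f, p.
e and h between them cover only {7, 10} — a naked pair. Remove those values from f.
No further eliminations apply; b can still be any of 12, 13.

12, 13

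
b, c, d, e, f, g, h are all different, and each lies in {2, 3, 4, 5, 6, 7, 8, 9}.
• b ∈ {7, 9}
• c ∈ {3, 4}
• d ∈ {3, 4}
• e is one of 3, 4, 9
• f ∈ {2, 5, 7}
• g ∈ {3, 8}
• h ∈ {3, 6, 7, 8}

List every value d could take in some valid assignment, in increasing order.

c and d between them cover only {3, 4} — a naked pair. Remove those values from e, g, h.
e's domain is down to {9}, so e = 9. Remove 9 from b.
g's domain is down to {8}, so g = 8. So h can't be 8.
b's domain is down to {7}, so b = 7. Remove 7 from f, h.
h must be 6 (only option left).
No further eliminations apply; d can still be any of 3, 4.

3, 4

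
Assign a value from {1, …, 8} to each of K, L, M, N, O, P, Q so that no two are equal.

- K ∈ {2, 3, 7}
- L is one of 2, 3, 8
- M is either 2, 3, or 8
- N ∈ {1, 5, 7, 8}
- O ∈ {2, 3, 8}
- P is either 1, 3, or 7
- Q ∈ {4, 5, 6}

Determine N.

5

L, M, O share exactly the 3 values {2, 3, 8}; by pigeonhole those values go to them, so strike 2, 3, 8 from K, N, P.
K has just one choice, so K = 7. Strike 7 from N, P.
P must be 1 (only option left). So N can't be 1.
So N = 5.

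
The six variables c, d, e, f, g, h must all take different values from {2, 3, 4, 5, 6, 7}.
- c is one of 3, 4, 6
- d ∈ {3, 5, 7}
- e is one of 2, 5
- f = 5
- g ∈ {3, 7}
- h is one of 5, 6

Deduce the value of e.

f has just one choice, so f = 5. Strike 5 from d, e, h.
So e = 2.

2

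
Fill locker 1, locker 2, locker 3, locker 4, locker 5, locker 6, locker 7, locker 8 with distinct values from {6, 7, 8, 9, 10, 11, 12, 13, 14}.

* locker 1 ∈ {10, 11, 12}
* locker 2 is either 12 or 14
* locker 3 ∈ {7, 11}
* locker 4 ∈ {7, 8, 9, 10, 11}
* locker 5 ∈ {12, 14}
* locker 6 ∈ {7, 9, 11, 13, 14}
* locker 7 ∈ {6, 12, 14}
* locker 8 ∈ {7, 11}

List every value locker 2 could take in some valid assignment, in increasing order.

12, 14

locker 2 and locker 5 share exactly the 2 values {12, 14}; by pigeonhole those values go to them, so strike 12, 14 from locker 1, locker 6, locker 7.
locker 7's domain is down to {6}, so locker 7 = 6.
The 2 variables locker 3 and locker 8 are confined to {7, 11}, which locks those values in; drop them from locker 1, locker 4, locker 6.
locker 1 has just one choice, so locker 1 = 10. Eliminate 10 elsewhere: locker 4.
No further eliminations apply; locker 2 can still be any of 12, 14.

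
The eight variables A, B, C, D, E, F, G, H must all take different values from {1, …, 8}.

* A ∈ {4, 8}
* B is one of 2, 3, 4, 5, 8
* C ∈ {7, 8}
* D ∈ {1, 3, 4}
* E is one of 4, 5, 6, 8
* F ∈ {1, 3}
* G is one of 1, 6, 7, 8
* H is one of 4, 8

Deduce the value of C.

7

Among the 8 variables, 2 fits only B (and all 8 values in {1, 2, 3, 4, 5, 6, 7, 8} must be used), so B = 2.
The 7 still-open variables draw from only 7 values {1, 3, 4, 5, 6, 7, 8}, so each is used; only E can be 5, hence E = 5.
The 6 still-open variables together cover exactly {1, 3, 4, 6, 7, 8} — 6 values for 6 variables — and 6 appears only in G's list, so G = 6.
The 5 still-open variables together cover exactly {1, 3, 4, 7, 8} — 5 values for 5 variables — and 7 appears only in C's list, so C = 7.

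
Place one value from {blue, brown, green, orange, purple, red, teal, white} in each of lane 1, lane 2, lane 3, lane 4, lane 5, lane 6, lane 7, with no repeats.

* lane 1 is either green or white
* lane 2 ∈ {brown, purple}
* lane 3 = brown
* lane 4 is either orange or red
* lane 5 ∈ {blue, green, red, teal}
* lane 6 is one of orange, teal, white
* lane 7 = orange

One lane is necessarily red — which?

lane 3 must be brown (only option left). Strike brown from lane 2.
That leaves lane 7 = orange. Eliminate orange elsewhere: lane 4, lane 6.
So red goes to lane 4.

lane 4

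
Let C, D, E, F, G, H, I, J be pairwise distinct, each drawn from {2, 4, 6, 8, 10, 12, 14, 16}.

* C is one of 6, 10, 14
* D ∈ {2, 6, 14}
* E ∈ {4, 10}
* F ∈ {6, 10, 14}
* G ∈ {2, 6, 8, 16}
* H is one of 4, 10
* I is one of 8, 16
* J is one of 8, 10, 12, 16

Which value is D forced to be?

2

Among the 8 variables, 12 fits only J (and all 8 values in {2, 4, 6, 8, 10, 12, 14, 16} must be used), so J = 12.
The 2 variables E and H are confined to {4, 10}, which locks those values in; drop them from C, F.
The 2 variables C and F are confined to {6, 14}, which locks those values in; drop them from D, G.
So D = 2.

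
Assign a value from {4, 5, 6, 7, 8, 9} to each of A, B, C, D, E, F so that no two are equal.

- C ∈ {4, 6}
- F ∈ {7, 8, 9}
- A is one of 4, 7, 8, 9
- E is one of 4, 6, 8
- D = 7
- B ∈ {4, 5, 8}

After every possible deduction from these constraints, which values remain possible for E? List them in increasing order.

D has just one choice, so D = 7. Eliminate 7 elsewhere: A, F.
The 5 still-open variables draw from only 5 values {4, 5, 6, 8, 9}, so each is used; only B can be 5, hence B = 5.
No further eliminations apply; E can still be any of 4, 6, 8.

4, 6, 8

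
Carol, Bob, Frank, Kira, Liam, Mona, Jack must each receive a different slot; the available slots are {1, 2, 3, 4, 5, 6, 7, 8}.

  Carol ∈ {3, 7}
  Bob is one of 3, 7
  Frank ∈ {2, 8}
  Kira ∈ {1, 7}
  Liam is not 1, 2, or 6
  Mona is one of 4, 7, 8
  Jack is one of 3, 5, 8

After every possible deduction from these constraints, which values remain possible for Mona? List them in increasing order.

The 7 variables draw from only 7 values {1, 2, 3, 4, 5, 7, 8}, so each is used; only Kira can be 1, hence Kira = 1.
The 6 still-open variables together cover exactly {2, 3, 4, 5, 7, 8} — 6 values for 6 variables — and 2 appears only in Frank's list, so Frank = 2.
Carol and Bob between them cover only {3, 7} — a naked pair. Remove those values from Liam, Mona, Jack.
No further eliminations apply; Mona can still be any of 4, 8.

4, 8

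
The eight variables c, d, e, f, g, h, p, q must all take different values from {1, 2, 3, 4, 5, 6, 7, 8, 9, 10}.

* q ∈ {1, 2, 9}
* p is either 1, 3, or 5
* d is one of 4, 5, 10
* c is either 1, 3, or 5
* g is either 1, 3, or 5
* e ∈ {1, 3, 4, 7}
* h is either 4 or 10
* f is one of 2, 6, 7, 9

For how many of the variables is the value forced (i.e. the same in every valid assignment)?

c, g, p between them cover only {1, 3, 5} — a naked triple. Remove those values from d, e, q.
d and h between them cover only {4, 10} — a naked pair. Remove those values from e.
e has just one choice, so e = 7. Eliminate 7 elsewhere: f.
Determined: e=7. The other variables each still have more than one consistent value. That makes 1.

1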